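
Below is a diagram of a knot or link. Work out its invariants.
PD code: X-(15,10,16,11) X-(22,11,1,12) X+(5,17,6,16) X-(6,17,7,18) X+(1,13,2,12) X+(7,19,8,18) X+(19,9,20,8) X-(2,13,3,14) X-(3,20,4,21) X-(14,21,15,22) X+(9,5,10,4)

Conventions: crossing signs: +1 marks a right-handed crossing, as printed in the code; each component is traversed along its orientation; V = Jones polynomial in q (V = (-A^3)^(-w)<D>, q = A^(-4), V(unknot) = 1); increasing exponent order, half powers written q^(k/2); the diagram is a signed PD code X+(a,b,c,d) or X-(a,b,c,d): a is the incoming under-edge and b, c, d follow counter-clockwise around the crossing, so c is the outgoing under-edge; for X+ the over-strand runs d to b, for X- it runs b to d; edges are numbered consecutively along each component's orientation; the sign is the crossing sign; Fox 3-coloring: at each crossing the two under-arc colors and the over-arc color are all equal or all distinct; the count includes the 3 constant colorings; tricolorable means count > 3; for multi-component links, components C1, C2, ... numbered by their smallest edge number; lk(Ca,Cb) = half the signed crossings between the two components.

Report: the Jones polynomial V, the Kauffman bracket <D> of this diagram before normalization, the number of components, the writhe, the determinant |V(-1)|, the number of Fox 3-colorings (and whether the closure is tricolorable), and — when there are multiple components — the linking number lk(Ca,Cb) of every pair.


Jones polynomial: V(q) = -q^-3 + 2q^-2 - 2q^-1 + 3 - 2q + 2q^2 - q^3
<D> = A^-15 - 2A^-11 + 2A^-7 - 3A^-3 + 2A - 2A^5 + A^9; writhe -1
components 1, writhe -1 (11 crossings)
3-colorings: 3 of 3^11, det 13 — not tricolorable
note: V is palindromic (span 6, det 13): q -> 1/q fixes it; necessary, not sufficient, for amphichirality


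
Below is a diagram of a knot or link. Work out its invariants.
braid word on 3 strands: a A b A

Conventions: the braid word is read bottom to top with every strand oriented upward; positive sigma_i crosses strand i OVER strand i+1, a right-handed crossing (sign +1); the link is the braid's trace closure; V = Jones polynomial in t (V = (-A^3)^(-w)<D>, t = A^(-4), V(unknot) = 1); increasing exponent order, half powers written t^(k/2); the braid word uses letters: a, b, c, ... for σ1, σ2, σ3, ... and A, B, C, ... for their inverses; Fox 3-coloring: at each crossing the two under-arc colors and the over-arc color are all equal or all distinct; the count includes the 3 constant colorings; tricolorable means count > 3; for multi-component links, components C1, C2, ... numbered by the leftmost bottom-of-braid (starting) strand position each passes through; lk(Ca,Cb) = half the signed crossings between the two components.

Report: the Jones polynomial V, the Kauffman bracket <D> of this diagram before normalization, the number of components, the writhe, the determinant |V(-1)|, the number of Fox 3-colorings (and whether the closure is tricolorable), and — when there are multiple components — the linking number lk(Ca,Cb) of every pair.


Jones polynomial: V(t) = 1
<D> = 1; writhe 0
components 1, writhe 0 (4 crossings)
3-colorings: 3 of 3^4, det 1 — not tricolorable
note: the word shrinks to σ2 σ1⁻¹ after cancelling


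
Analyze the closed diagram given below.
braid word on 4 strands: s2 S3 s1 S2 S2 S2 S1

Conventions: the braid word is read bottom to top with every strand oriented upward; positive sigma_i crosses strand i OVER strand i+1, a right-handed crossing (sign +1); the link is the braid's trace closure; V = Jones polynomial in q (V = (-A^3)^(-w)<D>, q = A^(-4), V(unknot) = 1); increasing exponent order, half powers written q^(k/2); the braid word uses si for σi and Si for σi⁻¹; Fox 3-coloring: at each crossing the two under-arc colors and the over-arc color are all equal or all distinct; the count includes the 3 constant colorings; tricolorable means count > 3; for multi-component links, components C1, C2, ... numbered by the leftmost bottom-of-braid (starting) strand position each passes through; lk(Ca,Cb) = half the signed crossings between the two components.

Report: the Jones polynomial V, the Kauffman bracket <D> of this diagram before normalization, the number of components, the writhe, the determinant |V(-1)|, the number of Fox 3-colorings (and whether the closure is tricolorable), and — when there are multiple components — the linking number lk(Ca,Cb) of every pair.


Jones polynomial: V(q) = -q^-4 + q^-3 + q^-1
<D> = -A^-5 - A^3 + A^7; writhe -3
components 1, writhe -3 (7 crossings)
3-colorings: 9 of 3^7, det 3 — tricolorable
note: V spans 3 powers of q: at least 3 crossings in any diagram


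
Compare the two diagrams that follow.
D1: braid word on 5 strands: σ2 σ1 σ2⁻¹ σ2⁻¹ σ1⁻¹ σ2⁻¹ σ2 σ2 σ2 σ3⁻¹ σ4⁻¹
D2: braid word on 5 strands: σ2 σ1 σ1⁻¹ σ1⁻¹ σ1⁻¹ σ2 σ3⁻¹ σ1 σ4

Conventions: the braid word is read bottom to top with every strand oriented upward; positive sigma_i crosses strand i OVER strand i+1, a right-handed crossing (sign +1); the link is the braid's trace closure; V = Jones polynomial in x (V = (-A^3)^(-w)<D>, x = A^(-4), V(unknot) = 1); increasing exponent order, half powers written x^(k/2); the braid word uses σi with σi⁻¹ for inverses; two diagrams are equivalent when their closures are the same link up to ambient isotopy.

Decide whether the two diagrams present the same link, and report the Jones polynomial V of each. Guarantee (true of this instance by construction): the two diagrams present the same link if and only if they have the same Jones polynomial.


same link: no
V(D1) = -x^(-3/2) - 2x^(1/2) + x^(3/2) - x^(5/2) + x^(7/2)  [11 crossings, <D> = -A^-17 + A^-13 - A^-9 + 2A^-5 + A^3, w = -1]
V(D2) = -x^(-1/2) - x^(1/2)  (w +1, c 9, <D> = A + A^5)
note: V(x) takes 2 values over 2 diagrams, fixing the grouping


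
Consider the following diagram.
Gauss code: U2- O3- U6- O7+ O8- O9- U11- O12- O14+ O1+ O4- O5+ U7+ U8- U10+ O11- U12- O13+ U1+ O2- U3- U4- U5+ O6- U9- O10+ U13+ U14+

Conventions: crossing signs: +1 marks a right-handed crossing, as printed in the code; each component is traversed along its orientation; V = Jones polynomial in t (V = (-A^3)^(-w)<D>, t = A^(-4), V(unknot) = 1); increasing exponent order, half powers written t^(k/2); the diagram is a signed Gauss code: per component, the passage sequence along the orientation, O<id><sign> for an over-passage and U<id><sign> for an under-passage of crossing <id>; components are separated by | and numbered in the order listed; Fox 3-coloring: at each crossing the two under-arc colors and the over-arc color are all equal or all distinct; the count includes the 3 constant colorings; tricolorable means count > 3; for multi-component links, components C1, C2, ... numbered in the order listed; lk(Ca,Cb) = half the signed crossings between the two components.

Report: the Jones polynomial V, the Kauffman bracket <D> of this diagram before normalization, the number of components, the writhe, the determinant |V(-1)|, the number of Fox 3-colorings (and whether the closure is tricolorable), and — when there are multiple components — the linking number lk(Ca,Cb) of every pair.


Jones polynomial: V(t) = t^-5 - 2t^-4 + 2t^-3 - 2t^-2 + 2t^-1 - 1 + t
<D> = A^-10 - A^-6 + 2A^-2 - 2A^2 + 2A^6 - 2A^10 + A^14; writhe -2
components 1, writhe -2 (14 crossings)
3-colorings: 3 of 3^14, det 11 — not tricolorable
note: w = -2 shifts under R1 moves; the (-A^3)^(2) factor cancels that in V


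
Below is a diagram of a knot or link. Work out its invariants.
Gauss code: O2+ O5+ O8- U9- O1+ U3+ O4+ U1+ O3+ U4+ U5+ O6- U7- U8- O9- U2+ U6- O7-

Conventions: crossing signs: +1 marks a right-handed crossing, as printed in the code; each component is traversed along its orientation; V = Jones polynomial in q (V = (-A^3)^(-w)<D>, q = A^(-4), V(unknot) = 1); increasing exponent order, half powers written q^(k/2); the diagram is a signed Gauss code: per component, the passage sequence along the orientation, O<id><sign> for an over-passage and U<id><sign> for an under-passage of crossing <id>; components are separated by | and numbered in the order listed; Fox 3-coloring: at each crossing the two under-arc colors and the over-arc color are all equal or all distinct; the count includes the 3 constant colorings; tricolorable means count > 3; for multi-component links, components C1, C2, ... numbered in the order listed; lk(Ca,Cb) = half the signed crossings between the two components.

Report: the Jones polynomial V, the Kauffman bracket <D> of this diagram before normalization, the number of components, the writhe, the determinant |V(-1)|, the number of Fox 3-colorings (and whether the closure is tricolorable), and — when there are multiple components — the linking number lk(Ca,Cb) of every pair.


V = -q^-3 + q^-2 - q^-1 + 3 - q + q^2 - q^3
<D> = A^-9 - A^-5 + A^-1 - 3A^3 + A^7 - A^11 + A^15 (w = +1)
1 component over 9 crossings, w = +1
27 Fox colorings among 3^9, |V(-1)| = 9: tricolorable
why: V is palindromic (span 6, det 9): q -> 1/q fixes it; necessary, not sufficient, for amphichirality


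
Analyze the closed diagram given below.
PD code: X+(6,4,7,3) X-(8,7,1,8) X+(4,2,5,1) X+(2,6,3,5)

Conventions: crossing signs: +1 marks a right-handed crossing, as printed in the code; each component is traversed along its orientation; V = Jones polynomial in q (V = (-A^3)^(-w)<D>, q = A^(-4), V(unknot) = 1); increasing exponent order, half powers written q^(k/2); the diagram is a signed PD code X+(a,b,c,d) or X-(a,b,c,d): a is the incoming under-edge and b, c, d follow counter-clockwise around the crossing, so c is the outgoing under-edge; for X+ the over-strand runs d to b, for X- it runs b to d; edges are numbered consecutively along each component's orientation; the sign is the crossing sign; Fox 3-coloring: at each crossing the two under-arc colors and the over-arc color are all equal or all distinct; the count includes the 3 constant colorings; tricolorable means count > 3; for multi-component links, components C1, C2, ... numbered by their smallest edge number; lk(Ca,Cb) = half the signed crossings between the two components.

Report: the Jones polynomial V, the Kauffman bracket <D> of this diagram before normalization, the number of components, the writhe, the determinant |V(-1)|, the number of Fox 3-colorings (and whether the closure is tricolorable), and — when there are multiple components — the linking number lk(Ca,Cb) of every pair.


Jones polynomial: V(q) = q + q^3 - q^4
<D> = -A^-10 + A^-6 + A^2; writhe +2
components 1, writhe +2 (4 crossings)
3-colorings: 9 of 3^4, det 3 — tricolorable
note: w = +2 shifts under R1 moves; the (-A^3)^(-2) factor cancels that in V


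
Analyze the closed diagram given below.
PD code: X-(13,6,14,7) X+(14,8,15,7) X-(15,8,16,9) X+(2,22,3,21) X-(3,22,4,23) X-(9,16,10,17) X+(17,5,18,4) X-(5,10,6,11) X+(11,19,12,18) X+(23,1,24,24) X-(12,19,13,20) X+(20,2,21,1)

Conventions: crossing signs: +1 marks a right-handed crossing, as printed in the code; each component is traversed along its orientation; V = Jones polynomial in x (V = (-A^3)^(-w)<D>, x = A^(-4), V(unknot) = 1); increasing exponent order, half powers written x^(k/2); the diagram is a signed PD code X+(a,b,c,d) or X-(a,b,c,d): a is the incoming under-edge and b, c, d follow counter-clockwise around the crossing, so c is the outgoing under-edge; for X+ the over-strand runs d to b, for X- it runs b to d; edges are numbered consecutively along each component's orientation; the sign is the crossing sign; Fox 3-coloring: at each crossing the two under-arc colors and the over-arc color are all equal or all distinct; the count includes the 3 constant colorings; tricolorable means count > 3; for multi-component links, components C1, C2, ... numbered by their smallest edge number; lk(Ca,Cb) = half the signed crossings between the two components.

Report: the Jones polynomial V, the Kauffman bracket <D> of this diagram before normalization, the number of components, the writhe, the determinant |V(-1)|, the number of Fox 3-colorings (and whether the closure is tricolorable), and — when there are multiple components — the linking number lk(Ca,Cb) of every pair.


Jones polynomial: V(x) = -x^-4 + x^-3 + x^-1
<D> = A^4 + A^12 - A^16; writhe 0
components 1, writhe 0 (12 crossings)
3-colorings: 9 of 3^12, det 3 — tricolorable
note: det 3 = |V(-1)|; divisible by 3, so tricolorable


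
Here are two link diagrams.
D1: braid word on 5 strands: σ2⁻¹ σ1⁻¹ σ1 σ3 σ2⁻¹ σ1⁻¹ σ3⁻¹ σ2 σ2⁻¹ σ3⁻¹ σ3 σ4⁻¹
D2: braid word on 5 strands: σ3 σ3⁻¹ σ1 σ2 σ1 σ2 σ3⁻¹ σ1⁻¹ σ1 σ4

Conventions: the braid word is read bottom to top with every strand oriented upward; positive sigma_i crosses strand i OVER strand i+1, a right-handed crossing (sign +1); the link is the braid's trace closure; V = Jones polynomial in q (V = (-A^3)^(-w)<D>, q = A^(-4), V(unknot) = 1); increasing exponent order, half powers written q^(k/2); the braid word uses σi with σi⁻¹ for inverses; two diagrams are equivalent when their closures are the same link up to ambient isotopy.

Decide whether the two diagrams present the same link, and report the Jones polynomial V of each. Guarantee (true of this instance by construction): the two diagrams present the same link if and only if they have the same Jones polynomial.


same link: no
V(D1) = 1  [12 crossings, <D> = A^-12, w = -4]
D2 (bracket -A^-4 + 1 + A^8; 10 crossings at w = +4): V = q + q^3 - q^4
note: V(q) takes 2 values over 2 diagrams, fixing the grouping


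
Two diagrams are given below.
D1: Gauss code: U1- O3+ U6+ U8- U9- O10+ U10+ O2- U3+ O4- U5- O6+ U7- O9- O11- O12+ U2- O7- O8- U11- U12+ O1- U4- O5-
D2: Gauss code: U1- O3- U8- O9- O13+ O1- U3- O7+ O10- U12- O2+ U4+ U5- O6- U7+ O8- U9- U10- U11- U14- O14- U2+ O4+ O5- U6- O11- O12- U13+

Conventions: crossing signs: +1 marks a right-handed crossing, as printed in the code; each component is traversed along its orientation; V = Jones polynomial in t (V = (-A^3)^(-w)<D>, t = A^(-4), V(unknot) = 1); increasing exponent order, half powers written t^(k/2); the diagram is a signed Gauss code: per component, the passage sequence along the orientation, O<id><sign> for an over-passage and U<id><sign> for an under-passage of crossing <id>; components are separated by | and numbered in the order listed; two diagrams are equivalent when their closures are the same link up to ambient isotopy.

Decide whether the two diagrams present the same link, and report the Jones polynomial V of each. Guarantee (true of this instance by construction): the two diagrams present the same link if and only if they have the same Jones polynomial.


equivalent: yes
V(D1) = -t^-6 + t^-5 - t^-4 + 2t^-3 - t^-2 + t^-1  (w -4, c 12, <D> = A^-8 - A^-4 + 2 - A^4 + A^8 - A^12)
D2 (bracket A^-14 - A^-10 + 2A^-6 - A^-2 + A^2 - A^6; 14 crossings at w = -6): V = -t^-6 + t^-5 - t^-4 + 2t^-3 - t^-2 + t^-1
why: all 2 diagrams share one V(t), hence one class


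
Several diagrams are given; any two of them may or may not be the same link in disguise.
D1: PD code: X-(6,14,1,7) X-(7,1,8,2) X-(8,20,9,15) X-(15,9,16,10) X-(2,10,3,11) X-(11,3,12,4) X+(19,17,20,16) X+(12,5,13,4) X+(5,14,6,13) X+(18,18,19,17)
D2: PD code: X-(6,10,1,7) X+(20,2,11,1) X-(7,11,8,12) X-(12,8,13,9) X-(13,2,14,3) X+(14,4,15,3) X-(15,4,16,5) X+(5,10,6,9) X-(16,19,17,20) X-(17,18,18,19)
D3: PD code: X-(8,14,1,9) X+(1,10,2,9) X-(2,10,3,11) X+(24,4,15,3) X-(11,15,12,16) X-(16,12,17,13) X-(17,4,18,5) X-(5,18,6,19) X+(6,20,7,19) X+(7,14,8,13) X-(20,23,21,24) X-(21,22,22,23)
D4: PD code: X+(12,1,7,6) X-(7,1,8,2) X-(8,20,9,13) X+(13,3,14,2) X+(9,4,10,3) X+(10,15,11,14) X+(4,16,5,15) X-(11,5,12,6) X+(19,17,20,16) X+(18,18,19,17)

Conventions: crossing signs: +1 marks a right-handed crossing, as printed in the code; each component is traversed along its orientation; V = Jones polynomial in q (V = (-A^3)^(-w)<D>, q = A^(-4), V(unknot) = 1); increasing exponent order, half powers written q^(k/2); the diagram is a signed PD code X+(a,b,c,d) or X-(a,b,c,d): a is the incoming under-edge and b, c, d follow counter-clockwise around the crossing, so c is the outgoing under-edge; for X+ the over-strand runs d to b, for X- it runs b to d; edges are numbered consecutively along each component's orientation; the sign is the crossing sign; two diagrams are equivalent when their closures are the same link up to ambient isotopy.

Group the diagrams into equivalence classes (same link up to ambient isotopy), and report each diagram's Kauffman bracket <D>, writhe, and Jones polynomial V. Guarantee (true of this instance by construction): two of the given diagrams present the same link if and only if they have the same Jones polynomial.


equivalence classes: {D1} | {D2, D3} | {D4}
D1 (bracket A^-2 + 2A^6 + A^14; 10 crossings at w = -2): V = q^-5 + 2q^-3 + q^-1
V(D2) = q^-3 + q^-2 + q^-1 + 1  [10 crossings, <D> = A^-12 + A^-8 + A^-4 + 1, w = -4]
D3 (bracket A^-12 + A^-8 + A^-4 + 1; 12 crossings at w = -4): V = q^-3 + q^-2 + q^-1 + 1
V(D4) = 1 + q + q^2 + q^3  [10 crossings, <D> = 1 + A^4 + A^8 + A^12, w = +4]
key observation: 3 classes among 4 diagrams; unequal V(q) rules out equality


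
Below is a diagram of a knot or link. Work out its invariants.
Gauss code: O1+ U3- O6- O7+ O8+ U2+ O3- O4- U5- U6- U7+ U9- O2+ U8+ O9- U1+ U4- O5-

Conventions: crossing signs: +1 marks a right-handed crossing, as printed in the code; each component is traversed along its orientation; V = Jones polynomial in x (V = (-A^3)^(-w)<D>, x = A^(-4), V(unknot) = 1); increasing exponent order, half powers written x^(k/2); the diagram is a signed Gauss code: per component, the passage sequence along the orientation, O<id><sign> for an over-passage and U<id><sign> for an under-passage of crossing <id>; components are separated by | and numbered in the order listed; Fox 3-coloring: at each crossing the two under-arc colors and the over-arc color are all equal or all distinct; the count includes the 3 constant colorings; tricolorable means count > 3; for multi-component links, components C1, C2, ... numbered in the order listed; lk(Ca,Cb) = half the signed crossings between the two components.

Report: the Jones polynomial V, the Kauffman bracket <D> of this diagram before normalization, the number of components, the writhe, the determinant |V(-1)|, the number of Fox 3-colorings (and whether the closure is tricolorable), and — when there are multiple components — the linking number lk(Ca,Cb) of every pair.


V = x^-4 - x^-3 + x^-2 - 2x^-1 + 2 - x + x^2
<D> = -A^-11 + A^-7 - 2A^-3 + 2A - A^5 + A^9 - A^13 (w = -1)
1 component over 9 crossings, w = -1
9 Fox colorings among 3^9, |V(-1)| = 9: tricolorable
why: det 9 = |V(-1)|; divisible by 3, so tricolorable


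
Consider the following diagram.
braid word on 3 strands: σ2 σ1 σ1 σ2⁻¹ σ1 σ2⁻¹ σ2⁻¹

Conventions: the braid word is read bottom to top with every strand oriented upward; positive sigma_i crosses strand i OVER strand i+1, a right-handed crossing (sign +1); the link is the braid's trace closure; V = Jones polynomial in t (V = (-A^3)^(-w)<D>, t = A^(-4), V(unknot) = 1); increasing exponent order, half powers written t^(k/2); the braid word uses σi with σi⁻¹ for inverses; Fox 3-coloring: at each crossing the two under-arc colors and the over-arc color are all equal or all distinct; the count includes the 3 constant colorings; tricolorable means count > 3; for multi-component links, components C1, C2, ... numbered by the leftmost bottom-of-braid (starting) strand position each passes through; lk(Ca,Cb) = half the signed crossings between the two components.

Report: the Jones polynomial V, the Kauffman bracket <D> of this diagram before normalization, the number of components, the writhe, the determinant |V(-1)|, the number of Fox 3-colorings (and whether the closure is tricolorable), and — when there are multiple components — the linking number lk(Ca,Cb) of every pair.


V = -t^(-3/2) + t^(-1/2) - 2t^(1/2) + t^(3/2) - 2t^(5/2) + t^(7/2)
<D> = -A^-11 + 2A^-7 - A^-3 + 2A - A^5 + A^9 (w = +1)
2 components over 7 crossings, w = +1
lk(C1,C2): 0
3 Fox colorings among 3^7, |V(-1)| = 8: not tricolorable
why: the 1 component pair carries total linking 0


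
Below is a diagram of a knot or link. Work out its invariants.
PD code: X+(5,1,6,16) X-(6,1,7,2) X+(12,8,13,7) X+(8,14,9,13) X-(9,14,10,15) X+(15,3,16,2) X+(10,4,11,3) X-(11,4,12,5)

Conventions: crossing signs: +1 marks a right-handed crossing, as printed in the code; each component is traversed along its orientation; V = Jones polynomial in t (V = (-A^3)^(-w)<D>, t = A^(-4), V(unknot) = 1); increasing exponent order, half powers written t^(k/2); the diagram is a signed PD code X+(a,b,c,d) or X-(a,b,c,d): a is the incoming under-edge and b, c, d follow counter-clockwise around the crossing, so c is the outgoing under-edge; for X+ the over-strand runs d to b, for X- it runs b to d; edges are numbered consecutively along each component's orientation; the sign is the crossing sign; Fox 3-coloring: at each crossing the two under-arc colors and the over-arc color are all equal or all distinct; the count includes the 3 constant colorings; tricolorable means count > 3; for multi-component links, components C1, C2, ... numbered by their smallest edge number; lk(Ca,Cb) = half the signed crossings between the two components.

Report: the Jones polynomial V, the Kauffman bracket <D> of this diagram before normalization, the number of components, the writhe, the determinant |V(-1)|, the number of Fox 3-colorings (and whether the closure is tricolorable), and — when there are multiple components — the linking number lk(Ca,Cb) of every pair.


V(t) = 1
bracket: A^6, w = +2
1 component, writhe +2, over 8 crossings
det 1, colorings 3 of 3^8 — not tricolorable
observation: |V(-1)| = 1: so not tricolorable, since 3 does not divide 1


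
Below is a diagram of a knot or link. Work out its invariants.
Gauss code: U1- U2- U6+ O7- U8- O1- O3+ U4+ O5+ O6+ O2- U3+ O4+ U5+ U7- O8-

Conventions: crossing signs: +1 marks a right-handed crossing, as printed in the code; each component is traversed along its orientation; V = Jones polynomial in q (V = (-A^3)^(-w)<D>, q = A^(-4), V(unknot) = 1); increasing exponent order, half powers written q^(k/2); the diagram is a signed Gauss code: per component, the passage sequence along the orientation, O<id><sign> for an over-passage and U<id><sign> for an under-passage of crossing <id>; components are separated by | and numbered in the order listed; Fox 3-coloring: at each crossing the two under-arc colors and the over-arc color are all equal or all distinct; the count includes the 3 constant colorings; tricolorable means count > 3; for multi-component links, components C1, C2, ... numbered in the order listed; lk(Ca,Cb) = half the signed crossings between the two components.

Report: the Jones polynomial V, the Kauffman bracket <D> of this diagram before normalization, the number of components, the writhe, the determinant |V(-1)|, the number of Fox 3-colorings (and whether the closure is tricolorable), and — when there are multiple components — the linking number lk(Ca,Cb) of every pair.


V(q) = -q^-3 + q^-2 - q^-1 + 3 - q + q^2 - q^3
bracket: -A^-12 + A^-8 - A^-4 + 3 - A^4 + A^8 - A^12, w = 0
1 component, writhe 0, over 8 crossings
det 9, colorings 27 of 3^8 — tricolorable
observation: |V(-1)| = 9: so tricolorable, since 3 divides 9


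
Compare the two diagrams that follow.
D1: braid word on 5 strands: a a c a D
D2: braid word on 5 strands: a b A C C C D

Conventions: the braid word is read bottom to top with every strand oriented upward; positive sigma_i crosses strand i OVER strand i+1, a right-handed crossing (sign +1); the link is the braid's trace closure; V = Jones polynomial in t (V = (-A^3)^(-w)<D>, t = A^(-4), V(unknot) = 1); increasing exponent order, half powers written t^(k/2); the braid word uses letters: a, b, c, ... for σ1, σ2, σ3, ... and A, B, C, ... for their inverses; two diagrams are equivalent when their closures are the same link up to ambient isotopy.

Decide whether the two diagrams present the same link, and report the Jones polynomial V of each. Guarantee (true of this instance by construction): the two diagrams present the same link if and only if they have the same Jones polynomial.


equivalent: no
V(D1) = -t^(1/2) - t^(3/2) - t^(5/2) + t^(9/2)  (w +3, c 5, <D> = -A^-9 + A^-1 + A^3 + A^7)
D2 (bracket A^-7 + A^-3 + A - A^9; 7 crossings at w = -3): V = t^(-9/2) - t^(-5/2) - t^(-3/2) - t^(-1/2)
why: 2 classes among 2 diagrams; unequal V(t) rules out equality


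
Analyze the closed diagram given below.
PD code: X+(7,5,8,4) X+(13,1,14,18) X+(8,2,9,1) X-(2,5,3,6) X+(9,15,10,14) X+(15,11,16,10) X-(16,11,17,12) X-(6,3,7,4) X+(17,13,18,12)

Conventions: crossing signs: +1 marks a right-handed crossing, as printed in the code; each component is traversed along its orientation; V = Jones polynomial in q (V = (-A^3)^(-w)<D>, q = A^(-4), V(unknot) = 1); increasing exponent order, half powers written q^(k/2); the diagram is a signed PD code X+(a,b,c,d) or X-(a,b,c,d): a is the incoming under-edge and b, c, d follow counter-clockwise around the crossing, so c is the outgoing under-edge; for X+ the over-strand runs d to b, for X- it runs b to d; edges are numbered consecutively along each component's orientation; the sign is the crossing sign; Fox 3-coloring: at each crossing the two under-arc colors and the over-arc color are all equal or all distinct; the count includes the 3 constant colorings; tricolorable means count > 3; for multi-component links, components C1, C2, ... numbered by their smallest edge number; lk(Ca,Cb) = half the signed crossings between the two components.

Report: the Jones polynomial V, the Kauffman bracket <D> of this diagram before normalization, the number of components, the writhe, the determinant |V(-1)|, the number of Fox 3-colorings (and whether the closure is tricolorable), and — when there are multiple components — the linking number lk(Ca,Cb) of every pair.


Jones polynomial: V(q) = q + q^3 - q^4
<D> = A^-7 - A^-3 - A^5; writhe +3
components 1, writhe +3 (9 crossings)
3-colorings: 9 of 3^9, det 3 — tricolorable
note: V spans 3 powers of q: at least 3 crossings in any diagram


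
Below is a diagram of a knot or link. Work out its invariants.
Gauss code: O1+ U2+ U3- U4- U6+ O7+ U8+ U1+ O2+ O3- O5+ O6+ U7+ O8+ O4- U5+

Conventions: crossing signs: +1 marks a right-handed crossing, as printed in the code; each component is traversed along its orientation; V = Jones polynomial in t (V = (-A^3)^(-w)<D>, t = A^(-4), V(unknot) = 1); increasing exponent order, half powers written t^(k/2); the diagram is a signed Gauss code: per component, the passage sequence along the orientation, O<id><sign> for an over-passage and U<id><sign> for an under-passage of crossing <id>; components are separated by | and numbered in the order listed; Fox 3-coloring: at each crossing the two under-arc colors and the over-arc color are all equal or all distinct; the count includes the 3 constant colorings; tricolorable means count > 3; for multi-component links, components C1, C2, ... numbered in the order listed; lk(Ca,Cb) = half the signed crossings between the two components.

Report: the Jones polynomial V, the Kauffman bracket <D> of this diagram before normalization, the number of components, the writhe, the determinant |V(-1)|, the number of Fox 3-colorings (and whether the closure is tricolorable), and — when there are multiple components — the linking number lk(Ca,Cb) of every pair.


Jones polynomial: V(t) = t - t^2 + 2t^3 - t^4 + t^5 - t^6
<D> = -A^-12 + A^-8 - A^-4 + 2 - A^4 + A^8; writhe +4
components 1, writhe +4 (8 crossings)
3-colorings: 3 of 3^8, det 7 — not tricolorable
note: w = +4 (over 8 crossings) is diagram-only; (-A^3)^(-4) removes it from V


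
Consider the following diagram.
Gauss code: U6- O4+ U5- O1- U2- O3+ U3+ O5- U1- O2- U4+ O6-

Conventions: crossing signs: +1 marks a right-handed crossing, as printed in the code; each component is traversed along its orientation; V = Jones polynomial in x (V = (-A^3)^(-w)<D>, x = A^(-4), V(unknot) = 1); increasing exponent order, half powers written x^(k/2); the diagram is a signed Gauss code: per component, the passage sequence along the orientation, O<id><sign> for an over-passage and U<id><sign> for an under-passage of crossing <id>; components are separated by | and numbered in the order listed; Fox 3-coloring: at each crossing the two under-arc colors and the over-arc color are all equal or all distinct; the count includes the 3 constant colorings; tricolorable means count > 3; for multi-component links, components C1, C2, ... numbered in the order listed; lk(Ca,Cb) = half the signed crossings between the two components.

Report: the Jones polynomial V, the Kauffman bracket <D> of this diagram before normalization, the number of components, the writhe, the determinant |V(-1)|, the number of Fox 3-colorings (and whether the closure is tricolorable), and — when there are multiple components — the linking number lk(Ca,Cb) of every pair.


V = -x^-4 + x^-3 + x^-1
<D> = A^-2 + A^6 - A^10 (w = -2)
1 component over 6 crossings, w = -2
9 Fox colorings among 3^6, |V(-1)| = 3: tricolorable
why: det 3 = |V(-1)|; divisible by 3, so tricolorable


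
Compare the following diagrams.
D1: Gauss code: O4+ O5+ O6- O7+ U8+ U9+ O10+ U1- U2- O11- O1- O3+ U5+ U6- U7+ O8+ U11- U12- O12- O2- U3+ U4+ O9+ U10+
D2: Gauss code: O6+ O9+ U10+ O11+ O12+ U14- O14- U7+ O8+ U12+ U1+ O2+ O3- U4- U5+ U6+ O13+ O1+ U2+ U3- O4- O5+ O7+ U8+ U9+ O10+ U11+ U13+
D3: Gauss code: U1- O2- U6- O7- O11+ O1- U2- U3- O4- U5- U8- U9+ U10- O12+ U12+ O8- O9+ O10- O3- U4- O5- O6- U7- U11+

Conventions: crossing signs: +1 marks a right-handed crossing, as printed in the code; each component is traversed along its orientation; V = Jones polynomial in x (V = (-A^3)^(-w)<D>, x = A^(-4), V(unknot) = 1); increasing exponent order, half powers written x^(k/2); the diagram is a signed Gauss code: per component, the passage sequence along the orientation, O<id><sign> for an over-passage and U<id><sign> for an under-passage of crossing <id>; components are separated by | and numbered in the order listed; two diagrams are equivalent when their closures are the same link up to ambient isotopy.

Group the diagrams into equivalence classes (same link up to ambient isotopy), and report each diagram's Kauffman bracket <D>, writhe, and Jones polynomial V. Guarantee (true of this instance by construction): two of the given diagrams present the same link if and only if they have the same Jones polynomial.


classes: {D1} | {D2} | {D3}
V(D1) = x - x^2 + 2x^3 - x^4 + x^5 - x^6  [12 crossings, <D> = -A^-18 + A^-14 - A^-10 + 2A^-6 - A^-2 + A^2, w = +2]
V(D2) = x^3 + x^5 - x^8  [14 crossings, <D> = -A^-8 + A^4 + A^12, w = +8]
V(D3) = x^-8 - 2x^-7 + x^-6 - 2x^-5 + 2x^-4 + x^-2  (w -6, c 12, <D> = A^-10 + 2A^-2 - 2A^2 + A^6 - 2A^10 + A^14)
insight: comparing 3 Jones polynomials yields 3 groups


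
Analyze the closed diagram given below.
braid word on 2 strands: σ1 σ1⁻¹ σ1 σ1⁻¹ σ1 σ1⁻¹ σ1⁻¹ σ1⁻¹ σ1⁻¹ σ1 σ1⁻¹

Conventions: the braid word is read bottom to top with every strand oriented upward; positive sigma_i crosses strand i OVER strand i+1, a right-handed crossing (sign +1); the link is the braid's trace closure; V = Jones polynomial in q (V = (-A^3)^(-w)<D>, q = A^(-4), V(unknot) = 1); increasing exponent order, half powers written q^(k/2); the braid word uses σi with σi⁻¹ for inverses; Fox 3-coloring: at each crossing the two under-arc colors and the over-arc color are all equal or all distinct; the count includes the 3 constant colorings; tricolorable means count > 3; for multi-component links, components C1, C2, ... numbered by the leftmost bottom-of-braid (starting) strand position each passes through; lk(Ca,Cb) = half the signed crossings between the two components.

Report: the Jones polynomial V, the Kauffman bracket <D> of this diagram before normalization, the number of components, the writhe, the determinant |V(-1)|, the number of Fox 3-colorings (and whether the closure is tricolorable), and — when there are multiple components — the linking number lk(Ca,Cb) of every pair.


V = -q^-4 + q^-3 + q^-1
<D> = -A^-5 - A^3 + A^7 (w = -3)
1 component over 11 crossings, w = -3
9 Fox colorings among 3^11, |V(-1)| = 3: tricolorable
why: free reduction leaves σ1⁻¹ σ1⁻¹ σ1⁻¹ of the original 11 letters


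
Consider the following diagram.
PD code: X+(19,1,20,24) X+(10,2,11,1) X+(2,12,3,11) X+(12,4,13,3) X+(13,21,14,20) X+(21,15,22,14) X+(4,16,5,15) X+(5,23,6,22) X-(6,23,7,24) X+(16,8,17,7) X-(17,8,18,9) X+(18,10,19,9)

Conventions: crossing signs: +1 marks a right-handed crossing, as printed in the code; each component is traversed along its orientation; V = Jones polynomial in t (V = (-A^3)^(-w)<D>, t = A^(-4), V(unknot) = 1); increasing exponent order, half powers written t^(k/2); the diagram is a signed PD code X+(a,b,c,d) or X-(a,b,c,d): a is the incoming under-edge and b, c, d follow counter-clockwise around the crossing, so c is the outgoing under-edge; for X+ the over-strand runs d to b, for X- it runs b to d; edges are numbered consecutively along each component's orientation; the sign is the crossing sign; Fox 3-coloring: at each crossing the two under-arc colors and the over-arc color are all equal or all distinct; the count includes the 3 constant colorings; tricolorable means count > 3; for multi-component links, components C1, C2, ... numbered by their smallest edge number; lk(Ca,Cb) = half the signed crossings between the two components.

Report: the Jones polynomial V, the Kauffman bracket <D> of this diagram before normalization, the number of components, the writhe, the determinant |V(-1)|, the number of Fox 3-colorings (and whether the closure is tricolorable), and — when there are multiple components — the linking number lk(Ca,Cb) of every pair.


Jones polynomial: V(t) = t^3 + t^5 - t^8
<D> = -A^-8 + A^4 + A^12; writhe +8
components 1, writhe +8 (12 crossings)
3-colorings: 9 of 3^12, det 3 — tricolorable
note: V spans 5 powers of t: at least 5 crossings in any diagram


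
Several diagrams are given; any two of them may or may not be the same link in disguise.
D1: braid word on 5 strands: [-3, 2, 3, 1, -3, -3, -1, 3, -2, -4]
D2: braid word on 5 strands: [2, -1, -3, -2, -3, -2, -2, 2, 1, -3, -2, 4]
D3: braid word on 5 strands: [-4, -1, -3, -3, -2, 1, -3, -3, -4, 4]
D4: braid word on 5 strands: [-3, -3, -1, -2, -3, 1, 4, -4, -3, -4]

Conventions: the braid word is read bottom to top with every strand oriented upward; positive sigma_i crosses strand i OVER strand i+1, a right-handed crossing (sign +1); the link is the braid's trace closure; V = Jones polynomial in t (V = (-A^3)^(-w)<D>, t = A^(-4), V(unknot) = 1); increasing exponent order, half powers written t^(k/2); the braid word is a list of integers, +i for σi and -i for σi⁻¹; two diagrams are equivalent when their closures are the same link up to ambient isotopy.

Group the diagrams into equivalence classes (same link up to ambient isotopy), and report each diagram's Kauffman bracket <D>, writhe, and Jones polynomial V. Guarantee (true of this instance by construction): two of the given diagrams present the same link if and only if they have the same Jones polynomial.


grouping into links: {D1} | {D2, D3, D4}
V(D1) = t^-1 + 2 + t  (w -2, c 10, <D> = A^-10 + 2A^-6 + A^-2)
V(D2) = t^-6 + t^-3 + t^-2 + t^-1  (w -4, c 12, <D> = A^-8 + A^-4 + 1 + A^12)
D3 (bracket A^-14 + A^-10 + A^-6 + A^6; 10 crossings at w = -6): V = t^-6 + t^-3 + t^-2 + t^-1
D4 (bracket A^-14 + A^-10 + A^-6 + A^6; 10 crossings at w = -6): V = t^-6 + t^-3 + t^-2 + t^-1
key observation: comparing 4 Jones polynomials yields 2 groups


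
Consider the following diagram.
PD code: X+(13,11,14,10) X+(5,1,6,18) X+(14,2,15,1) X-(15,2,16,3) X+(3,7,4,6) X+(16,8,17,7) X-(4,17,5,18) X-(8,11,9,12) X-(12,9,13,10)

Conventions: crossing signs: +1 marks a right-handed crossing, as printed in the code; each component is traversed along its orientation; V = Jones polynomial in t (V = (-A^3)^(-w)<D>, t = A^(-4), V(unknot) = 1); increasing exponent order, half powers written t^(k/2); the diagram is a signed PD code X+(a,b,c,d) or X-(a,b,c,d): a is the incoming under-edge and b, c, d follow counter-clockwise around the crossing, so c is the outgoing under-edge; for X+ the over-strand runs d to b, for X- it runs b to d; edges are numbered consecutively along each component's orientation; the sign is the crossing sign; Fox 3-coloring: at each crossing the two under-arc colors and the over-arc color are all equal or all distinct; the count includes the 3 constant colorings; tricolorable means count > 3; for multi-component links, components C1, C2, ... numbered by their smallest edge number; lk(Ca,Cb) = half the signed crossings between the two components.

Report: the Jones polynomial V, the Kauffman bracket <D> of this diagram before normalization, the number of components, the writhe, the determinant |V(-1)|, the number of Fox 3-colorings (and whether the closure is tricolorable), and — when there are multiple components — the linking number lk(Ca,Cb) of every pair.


V = 1
<D> = -A^3 (w = +1)
1 component over 9 crossings, w = +1
3 Fox colorings among 3^9, |V(-1)| = 1: not tricolorable
why: w = +1 (over 9 crossings) is diagram-only; (-A^3)^(-1) removes it from V


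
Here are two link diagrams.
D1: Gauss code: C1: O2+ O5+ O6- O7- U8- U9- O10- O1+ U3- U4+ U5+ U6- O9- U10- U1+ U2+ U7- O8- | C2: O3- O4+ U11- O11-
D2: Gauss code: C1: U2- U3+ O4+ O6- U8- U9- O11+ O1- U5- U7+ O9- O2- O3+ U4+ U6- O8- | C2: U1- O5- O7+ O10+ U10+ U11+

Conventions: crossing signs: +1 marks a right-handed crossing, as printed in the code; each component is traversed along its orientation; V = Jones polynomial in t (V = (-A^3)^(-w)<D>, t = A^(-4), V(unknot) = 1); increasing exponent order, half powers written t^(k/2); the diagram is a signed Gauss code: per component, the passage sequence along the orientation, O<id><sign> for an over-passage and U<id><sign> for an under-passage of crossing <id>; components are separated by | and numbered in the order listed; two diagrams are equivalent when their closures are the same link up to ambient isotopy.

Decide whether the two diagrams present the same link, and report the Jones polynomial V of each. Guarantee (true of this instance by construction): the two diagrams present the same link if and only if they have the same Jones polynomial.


same link: yes
V(D1) = -t^(-1/2) - t^(1/2)  [11 crossings, <D> = A^-11 + A^-7, w = -3]
D2 (bracket A^-5 + A^-1; 11 crossings at w = -1): V = -t^(-1/2) - t^(1/2)
note: all 2 diagrams share one V(t), hence one class


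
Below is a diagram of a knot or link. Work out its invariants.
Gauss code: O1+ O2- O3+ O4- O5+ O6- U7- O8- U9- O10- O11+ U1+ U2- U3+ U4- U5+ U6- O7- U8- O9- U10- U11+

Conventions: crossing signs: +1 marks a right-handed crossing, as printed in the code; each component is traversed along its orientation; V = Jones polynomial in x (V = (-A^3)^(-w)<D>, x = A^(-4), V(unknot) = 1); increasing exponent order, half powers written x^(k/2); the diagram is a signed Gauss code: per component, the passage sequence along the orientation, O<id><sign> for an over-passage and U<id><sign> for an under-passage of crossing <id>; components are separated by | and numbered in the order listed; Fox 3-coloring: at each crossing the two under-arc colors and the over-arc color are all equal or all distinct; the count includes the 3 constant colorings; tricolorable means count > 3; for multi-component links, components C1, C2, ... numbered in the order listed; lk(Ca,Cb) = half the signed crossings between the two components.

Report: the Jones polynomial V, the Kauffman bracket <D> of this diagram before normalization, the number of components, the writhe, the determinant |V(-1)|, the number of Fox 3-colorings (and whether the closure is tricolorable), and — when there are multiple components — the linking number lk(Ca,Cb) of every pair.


V(x) = -x^-4 + x^-3 + x^-1
bracket: -A^-5 - A^3 + A^7, w = -3
1 component, writhe -3, over 11 crossings
det 3, colorings 9 of 3^11 — tricolorable
observation: det 3 = |V(-1)|; divisible by 3, so tricolorable
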